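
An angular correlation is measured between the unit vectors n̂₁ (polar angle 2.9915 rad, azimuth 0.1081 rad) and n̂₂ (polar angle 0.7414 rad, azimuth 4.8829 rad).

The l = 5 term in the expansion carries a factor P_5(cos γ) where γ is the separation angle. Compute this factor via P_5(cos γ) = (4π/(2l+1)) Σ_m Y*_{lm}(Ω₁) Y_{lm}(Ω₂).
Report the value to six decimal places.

Summing Y*_{l m}(θ₁,φ₁)·Y_{l m}(θ₂,φ₂) over m ∈ [−5, 5]; prefactor 4π/(2·5+1) = 1.142397:
  m=-5: Y*=(0.000030, 0.000018)  Y=(0.049087, 0.042900)  product (0.000001, 0.000002)
  m=-4: Y*=(-0.000659, -0.000304)  Y=(0.174776, -0.141926)  product (-0.000158, 0.000040)
  m=-3: Y*=(0.008550, 0.002874)  Y=(-0.203171, -0.361918)  product (-0.000697, -0.003678)
  m=-2: Y*=(-0.070736, -0.015536)  Y=(-0.339426, 0.120458)  product (0.025881, -0.003247)
  m=-1: Y*=(0.351589, 0.038155)  Y=(-0.014749, -0.085660)  product (-0.001917, -0.030680)
  m=+0: Y*=(-0.783937, -0.000000)  Y=(-0.382617, 0.000000)  product (0.299947, 0.000000)
  m=+1: Y*=(-0.351589, 0.038155)  Y=(0.014749, -0.085660)  product (-0.001917, 0.030680)
  m=+2: Y*=(-0.070736, 0.015536)  Y=(-0.339426, -0.120458)  product (0.025881, 0.003247)
  m=+3: Y*=(-0.008550, 0.002874)  Y=(0.203171, -0.361918)  product (-0.000697, 0.003678)
  m=+4: Y*=(-0.000659, 0.000304)  Y=(0.174776, 0.141926)  product (-0.000158, -0.000040)
  m=+5: Y*=(-0.000030, 0.000018)  Y=(-0.049087, 0.042900)  product (0.000001, -0.000002)
Σ over m = (0.346166, -0.000000); ×(4π/11) → (0.395459, -0.000000). Real part: 0.395459

0.395459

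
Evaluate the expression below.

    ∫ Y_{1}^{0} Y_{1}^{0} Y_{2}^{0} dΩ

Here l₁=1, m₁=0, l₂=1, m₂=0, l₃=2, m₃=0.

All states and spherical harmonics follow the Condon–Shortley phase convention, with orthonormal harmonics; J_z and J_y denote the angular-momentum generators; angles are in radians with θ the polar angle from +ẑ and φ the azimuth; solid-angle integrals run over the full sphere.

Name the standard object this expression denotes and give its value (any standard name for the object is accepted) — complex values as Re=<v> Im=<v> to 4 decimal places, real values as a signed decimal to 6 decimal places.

Gaunt coefficient, +0.252313

This is a Gaunt coefficient — the integral of a triple product of spherical harmonics over the sphere.
m-sum 0 ✓  L=4 even ✓  0≤2≤2 ✓
Π(2lᵢ+1) = 3×3×5 = 45
triangle coeff Δ(1,1,2) = 1/30
Σ_t [0,0]: t=0:+1/1 = 1/1
(3j)²=2/15 [(1 1 2; 0 0 0)], sign=+1
(m-triple is (0,0,0) — same symbol as above.)
⇒ 4πI² = 4/5
I = (+1)√(4/5/(4π)) = 0.25231325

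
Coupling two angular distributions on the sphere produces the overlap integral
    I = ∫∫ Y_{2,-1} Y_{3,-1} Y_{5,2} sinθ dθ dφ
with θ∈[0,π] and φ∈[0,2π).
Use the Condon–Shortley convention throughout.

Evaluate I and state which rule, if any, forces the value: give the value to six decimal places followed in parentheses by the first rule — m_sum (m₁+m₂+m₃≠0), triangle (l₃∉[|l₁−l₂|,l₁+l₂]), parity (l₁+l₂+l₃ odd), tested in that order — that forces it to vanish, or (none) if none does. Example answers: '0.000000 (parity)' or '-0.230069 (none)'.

0.245532 (none)

Checks pass: Σm=0; 10 even; l₃=5∈[1,5].
(2·2+1)(2·3+1)(2·5+1) = 385
Δ: 0! 4! 6! / 11! → 1/2310
sum: t=0:+1/144 = 1/144
3j²(2 3 5; 0 0 0) = Δ·Π!·Σ² = 10/231  (sign -1)
sum: t=0:+1/288 = 1/288
3j²(2 3 5; -1 -1 2) = Δ·Π!·Σ² = 1/22  (sign -1)
combine: 4πI² = 385·10/231·1/22 = 25/33
take √, sign +1: I = 0.24553200
No selection rule forces the value: the integral is nonzero (none).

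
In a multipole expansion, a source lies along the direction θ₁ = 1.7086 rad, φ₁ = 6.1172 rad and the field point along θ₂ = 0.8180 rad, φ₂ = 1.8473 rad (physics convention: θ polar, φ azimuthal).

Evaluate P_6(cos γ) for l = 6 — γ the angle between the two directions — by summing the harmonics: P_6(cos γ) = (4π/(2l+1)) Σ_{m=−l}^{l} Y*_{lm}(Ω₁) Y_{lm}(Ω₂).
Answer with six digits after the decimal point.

Term-by-term m-sum for l=6 (normalisation 4π/13 = 0.966644):
  [-6]  conj(Y_{6,-6})(Ω₁) = 0.24808 - 0.38291j ; Y_{6,-6}(Ω₂) = 0.00643 + 0.07269j ; Δ = 0.02943 + 0.01557j
  [-5]  conj(Y_{6,-5})(Ω₁) = -0.14794 + 0.16173j ; Y_{6,-5}(Ω₂) = -0.23264 - 0.04433j ; Δ = 0.04158 - 0.03107j
  [-4]  conj(Y_{6,-4})(Ω₁) = -0.21434 + 0.16771j ; Y_{6,-4}(Ω₂) = 0.18786 - 0.37466j ; Δ = 0.02257 + 0.11181j
  [-3]  conj(Y_{6,-3})(Ω₁) = 0.21334 - 0.11598j ; Y_{6,-3}(Ω₂) = 0.27343 + 0.25031j ; Δ = 0.08736 + 0.02169j
  [-2]  conj(Y_{6,-2})(Ω₁) = 0.20304 - 0.06999j ; Y_{6,-2}(Ω₂) = 0.03006 - 0.01855j ; Δ = 0.00480 - 0.00587j
  [-1]  conj(Y_{6,-1})(Ω₁) = -0.24578 + 0.04117j ; Y_{6,-1}(Ω₂) = 0.10172 + 0.35845j ; Δ = -0.03976 - 0.08391j
  [+0]  conj(Y_{6,0})(Ω₁) = -0.19892 + 0.00000j ; Y_{6,0}(Ω₂) = -0.07325 + 0.00000j ; Δ = 0.01457 + 0.00000j
  [+1]  conj(Y_{6,1})(Ω₁) = 0.24578 + 0.04117j ; Y_{6,1}(Ω₂) = -0.10172 + 0.35845j ; Δ = -0.03976 + 0.08391j
  [+2]  conj(Y_{6,2})(Ω₁) = 0.20304 + 0.06999j ; Y_{6,2}(Ω₂) = 0.03006 + 0.01855j ; Δ = 0.00480 + 0.00587j
  [+3]  conj(Y_{6,3})(Ω₁) = -0.21334 - 0.11598j ; Y_{6,3}(Ω₂) = -0.27343 + 0.25031j ; Δ = 0.08736 - 0.02169j
  [+4]  conj(Y_{6,4})(Ω₁) = -0.21434 - 0.16771j ; Y_{6,4}(Ω₂) = 0.18786 + 0.37466j ; Δ = 0.02257 - 0.11181j
  [+5]  conj(Y_{6,5})(Ω₁) = 0.14794 + 0.16173j ; Y_{6,5}(Ω₂) = 0.23264 - 0.04433j ; Δ = 0.04158 + 0.03107j
  [+6]  conj(Y_{6,6})(Ω₁) = 0.24808 + 0.38291j ; Y_{6,6}(Ω₂) = 0.00643 - 0.07269j ; Δ = 0.02943 - 0.01557j
Accumulated sum 0.30655 + 0.00000j; after 4π/(2l+1) scaling, 0.29633 + 0.00000j ⇒ P_6 = 0.296327

0.296327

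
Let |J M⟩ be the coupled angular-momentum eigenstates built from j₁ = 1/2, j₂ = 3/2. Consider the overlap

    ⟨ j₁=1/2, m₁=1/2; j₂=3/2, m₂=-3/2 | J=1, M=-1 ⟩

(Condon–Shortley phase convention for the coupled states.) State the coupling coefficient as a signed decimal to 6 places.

+√(3/4) = +0.866025

j₁+j₂−J=1  J+j₁−j₂=0  J−j₁+j₂=2  j₁+j₂+J+1=4
(j₁±m₁, j₂±m₂, J±M) = (1,0,0,3,0,2)
P² = 3
sum k=0..0:
  [0] +1/2 = 1/2
S = 1/2
C² = P²·S² = 3/4 ; C = +0.866025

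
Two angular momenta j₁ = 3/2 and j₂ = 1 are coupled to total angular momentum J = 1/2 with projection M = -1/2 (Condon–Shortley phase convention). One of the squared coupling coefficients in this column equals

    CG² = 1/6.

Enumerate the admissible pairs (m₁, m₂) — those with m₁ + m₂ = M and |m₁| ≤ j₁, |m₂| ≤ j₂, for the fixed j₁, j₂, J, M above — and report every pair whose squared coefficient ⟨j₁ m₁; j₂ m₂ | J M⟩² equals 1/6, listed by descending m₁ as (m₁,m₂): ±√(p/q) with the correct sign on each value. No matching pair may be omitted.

Admissible pairs with m₁+m₂ = M = -1/2: (-3/2,1), (-1/2,0), (1/2,-1)
  (m₁,m₂)=(1/2,-1): CG² = 1/6, CG = +√(1/6)   ← matches the target
  (m₁,m₂)=(-1/2,0): CG² = 1/3, CG = −√(1/3)
  (m₁,m₂)=(-3/2,1): CG² = 1/2, CG = +√(1/2)
Pairs with CG² = 1/6: (1/2,-1): +√(1/6)

(1/2,-1): +√(1/6)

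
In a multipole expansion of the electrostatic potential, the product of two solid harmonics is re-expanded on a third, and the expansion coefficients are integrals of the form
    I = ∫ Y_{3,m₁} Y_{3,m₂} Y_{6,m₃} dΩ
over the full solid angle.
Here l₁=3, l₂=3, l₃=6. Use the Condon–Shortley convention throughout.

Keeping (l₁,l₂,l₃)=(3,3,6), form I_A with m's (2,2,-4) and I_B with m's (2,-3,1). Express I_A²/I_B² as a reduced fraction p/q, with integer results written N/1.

Same 3,3,6: normalisation and zero-m 3j drop out of the ratio.
A: Δ: 0! 6! 6! / 13! → 1/12012; sum: t=0:+1/14400 = 1/14400; 3j²(3 3 6; 2 2 -4) = Δ·Π!·Σ² = 6/143  (sign +1)
B: Δ: 0! 6! 6! / 13! → 1/12012; sum: t=0:+1/86400 = 1/86400; 3j²(3 3 6; 2 -3 1) = Δ·Π!·Σ² = 1/1716  (sign -1)
I_A²/I_B² = (6/143)/(1/1716) = 72/1

72/1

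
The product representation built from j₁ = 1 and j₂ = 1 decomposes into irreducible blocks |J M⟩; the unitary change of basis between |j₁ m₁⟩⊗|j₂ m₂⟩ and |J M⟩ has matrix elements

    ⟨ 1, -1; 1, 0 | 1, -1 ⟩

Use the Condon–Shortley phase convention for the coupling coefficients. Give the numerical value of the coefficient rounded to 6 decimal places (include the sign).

−√(1/2) = -0.707107

√[3·1!1!1!/4! · 0!2!1!1!0!2!] = √(1/2)
  +(−1)^1/∏(1,0,1,0,0,1)! = -1  (running -1)
⟨..|..⟩ = √(1/2)·(-1) = -0.707107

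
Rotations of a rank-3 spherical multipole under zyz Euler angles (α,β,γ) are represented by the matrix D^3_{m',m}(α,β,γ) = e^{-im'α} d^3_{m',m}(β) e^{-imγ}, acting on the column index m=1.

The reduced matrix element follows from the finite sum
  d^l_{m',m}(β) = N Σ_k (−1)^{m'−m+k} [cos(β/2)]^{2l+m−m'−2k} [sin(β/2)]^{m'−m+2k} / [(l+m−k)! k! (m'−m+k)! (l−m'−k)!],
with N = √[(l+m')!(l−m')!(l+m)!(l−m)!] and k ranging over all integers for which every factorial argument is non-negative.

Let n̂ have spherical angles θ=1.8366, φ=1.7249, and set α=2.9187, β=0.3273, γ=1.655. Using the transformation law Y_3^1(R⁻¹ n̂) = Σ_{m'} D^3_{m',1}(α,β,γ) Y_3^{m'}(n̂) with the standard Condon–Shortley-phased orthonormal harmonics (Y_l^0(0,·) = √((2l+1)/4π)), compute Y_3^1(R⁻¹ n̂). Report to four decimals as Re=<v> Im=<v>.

Need the full column D^3_{m',1} for m'=−3..3 at α=2.9187, β=0.3273, γ=1.6550.
cos(β/2)=0.986639, sin(β/2)=0.162921
d^3_{-3,1}: single k=4 term ⇒ +0.002656;  D = +0.001816+0.001938i
d^3_{-2,1}: k∈[3..4] ⇒ +0.026268 -0.000358 = +0.025910;  D = -0.013098-0.022356i
d^3_{-1,1}: k∈[2..4] ⇒ +0.150916 -0.005487 +0.000019 = +0.145448;  D = +0.043968+0.138644i
d^3_{0,1}: k∈[1..3] ⇒ +0.527665 -0.043163 +0.000392 = +0.484894;  D = -0.040782-0.483176i
d^3_{1,1}: k∈[0..2] ⇒ +0.922466 -0.201222 +0.004115 = +0.725359;  D = -0.100277+0.718394i
d^3_{2,1}: k∈[0..1] ⇒ -0.481690 +0.026268 = -0.455422;  D = -0.161107+0.425973i
d^3_{3,1}: single k=0 term ⇒ +0.097416;  D = -0.053750+0.081245i
Y_3^{m'}(θ=1.8366,φ=1.7249) and Σ D·Y over m':
  (+0.0018+0.0019i)·(+0.1672+0.3354i)  (-0.0131-0.0224i)·(+0.2382-0.0758i)  (+0.0440+0.1386i)·(+0.0314+0.2018i)  (-0.0408-0.4832i)·(+0.2603+0.0000i)  (-0.1003+0.7184i)·(-0.0314+0.2018i)  (-0.1611+0.4260i)·(+0.2382+0.0758i)  (-0.0538+0.0812i)·(-0.1672+0.3354i)
Y_3^1(R⁻¹ n̂) = -0.273157-0.101068i

Re=-0.2732 Im=-0.1011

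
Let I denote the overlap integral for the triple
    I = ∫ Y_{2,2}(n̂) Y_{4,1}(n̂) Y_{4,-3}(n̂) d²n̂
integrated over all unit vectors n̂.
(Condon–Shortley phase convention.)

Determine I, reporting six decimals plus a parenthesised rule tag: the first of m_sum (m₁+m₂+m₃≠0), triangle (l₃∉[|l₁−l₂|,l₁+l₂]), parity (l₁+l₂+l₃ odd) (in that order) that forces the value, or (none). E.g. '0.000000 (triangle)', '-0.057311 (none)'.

Rules hold: Σm=0, L=10 even, 2≤4≤6.
N = 5·9·9 = 405
Δ = 2!·2!·6!/11! = 1/13860
Racah Σ t=0..2: t=0:+1/192 t=1:−1/36 t=2:+1/192 = -5/288
⇒ 3j(2 4 4; 0 0 0)² = 20/693, sgn -1
Racah Σ t=0..0: t=0:+1/480 = 1/480
⇒ 3j(2 4 4; 2 1 -3)² = 3/110, sgn -1
4πI² = N·(3j₀)²·(3jₘ)² = 270/847
I = +1·√(0.318772/4π) = 0.15927046
No selection rule forces the value: the integral is nonzero (none).

0.159270 (none)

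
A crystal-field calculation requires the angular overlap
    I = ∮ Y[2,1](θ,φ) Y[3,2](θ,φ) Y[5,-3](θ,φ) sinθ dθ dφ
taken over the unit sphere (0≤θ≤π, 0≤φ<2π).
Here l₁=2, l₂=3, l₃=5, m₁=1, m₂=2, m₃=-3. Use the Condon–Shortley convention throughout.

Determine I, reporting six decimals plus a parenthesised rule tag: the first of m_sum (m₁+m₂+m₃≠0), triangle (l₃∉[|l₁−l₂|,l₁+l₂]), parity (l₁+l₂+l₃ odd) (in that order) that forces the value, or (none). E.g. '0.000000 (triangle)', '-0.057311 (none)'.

-0.253584 (none)

m-sum 0 ✓  L=10 even ✓  1≤5≤5 ✓
Π(2lᵢ+1) = 5×7×11 = 385
triangle coeff Δ(2,3,5) = 1/2310
Σ_t [0,0]: t=0:+1/144 = 1/144
(3j)²=10/231 [(2 3 5; 0 0 0)], sign=-1
Σ_t [0,0]: t=0:+1/720 = 1/720
(3j)²=8/165 [(2 3 5; 1 2 -3)], sign=+1
⇒ 4πI² = 80/99
I = (-1)√(80/99/(4π)) = -0.25358436
No selection rule forces the value: the integral is nonzero (none).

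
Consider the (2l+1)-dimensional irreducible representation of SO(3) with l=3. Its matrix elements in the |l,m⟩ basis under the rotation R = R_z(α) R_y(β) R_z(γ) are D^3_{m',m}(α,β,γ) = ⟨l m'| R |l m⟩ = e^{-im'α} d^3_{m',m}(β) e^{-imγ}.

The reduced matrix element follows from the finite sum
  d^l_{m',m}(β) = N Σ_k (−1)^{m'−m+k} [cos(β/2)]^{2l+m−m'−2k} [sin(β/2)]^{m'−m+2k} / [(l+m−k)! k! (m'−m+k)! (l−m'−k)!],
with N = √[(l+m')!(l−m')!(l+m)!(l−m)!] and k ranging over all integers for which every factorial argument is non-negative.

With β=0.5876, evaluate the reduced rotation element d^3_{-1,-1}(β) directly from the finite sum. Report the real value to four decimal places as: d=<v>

d=0.2445

d^3_{-1,-1}(β=0.5876) via the finite sum:
Half-angle: c=0.957150, s=0.289591. N=√(2·24·2·24)=48.000000
k∈{0,1,2} keeps every argument non-negative
  k=0: (−1)^0·48.0000/(48)·0.9572^6·0.2896^0 = +0.768920
  k=1: (−1)^1·48.0000/(6)·0.9572^4·0.2896^2 = -0.563096
  k=2: (−1)^2·48.0000/(8)·0.9572^2·0.2896^4 = +0.038659
d^3_{-1,-1}(0.5876) = +0.768920 -0.563096 +0.038659 = +0.244483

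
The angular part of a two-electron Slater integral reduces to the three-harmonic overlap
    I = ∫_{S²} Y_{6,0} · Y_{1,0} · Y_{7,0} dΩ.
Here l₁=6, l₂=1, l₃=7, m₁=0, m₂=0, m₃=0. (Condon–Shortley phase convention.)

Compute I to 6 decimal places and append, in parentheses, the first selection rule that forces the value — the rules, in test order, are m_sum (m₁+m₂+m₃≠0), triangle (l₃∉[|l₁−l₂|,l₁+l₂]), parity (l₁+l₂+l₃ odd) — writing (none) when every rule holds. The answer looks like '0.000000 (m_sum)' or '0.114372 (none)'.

0.244927 (none)

m-sum 0 ✓  L=14 even ✓  5≤7≤7 ✓
Π(2lᵢ+1) = 13×3×15 = 585
triangle coeff Δ(6,1,7) = 1/1365
Σ_t [0,0]: t=0:+1/518400 = 1/518400
(3j)²=7/195 [(6 1 7; 0 0 0)], sign=-1
(m-triple is (0,0,0) — same symbol as above.)
⇒ 4πI² = 49/65
I = (+1)√(49/65/(4π)) = 0.24492687
No selection rule forces the value: the integral is nonzero (none).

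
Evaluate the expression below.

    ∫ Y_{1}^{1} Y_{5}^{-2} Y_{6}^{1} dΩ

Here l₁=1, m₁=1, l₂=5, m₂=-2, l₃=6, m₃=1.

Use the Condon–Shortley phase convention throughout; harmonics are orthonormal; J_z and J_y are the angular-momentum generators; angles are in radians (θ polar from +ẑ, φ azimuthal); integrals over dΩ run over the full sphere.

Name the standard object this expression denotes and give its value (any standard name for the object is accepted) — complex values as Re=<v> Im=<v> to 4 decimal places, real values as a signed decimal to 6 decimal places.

Gaunt coefficient, -0.129207

This is a Gaunt coefficient — the integral of a triple product of spherical harmonics over the sphere.
m-sum 0 ✓  L=12 even ✓  4≤6≤6 ✓
Π(2lᵢ+1) = 3×11×13 = 429
triangle coeff Δ(1,5,6) = 1/858
Σ_t [0,0]: t=0:+1/14400 = 1/14400
(3j)²=6/143 [(1 5 6; 0 0 0)], sign=+1
Σ_t [0,0]: t=0:+1/60480 = 1/60480
(3j)²=5/429 [(1 5 6; 1 -2 1)], sign=-1
⇒ 4πI² = 30/143
I = (-1)√(30/143/(4π)) = -0.12920749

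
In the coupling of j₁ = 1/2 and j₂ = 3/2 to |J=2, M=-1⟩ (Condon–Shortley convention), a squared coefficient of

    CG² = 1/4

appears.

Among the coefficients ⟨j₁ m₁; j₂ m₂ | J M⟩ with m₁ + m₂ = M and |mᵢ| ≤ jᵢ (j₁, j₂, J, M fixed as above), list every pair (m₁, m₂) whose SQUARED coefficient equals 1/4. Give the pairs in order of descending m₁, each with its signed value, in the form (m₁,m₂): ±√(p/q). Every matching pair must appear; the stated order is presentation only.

Admissible pairs with m₁+m₂ = M = -1: (-1/2,-1/2), (1/2,-3/2)
  (m₁,m₂)=(1/2,-3/2): CG² = 1/4, CG = +√(1/4)   ← matches the target
  (m₁,m₂)=(-1/2,-1/2): CG² = 3/4, CG = +√(3/4)
Pairs with CG² = 1/4: (1/2,-3/2): +√(1/4)

(1/2,-3/2): +√(1/4)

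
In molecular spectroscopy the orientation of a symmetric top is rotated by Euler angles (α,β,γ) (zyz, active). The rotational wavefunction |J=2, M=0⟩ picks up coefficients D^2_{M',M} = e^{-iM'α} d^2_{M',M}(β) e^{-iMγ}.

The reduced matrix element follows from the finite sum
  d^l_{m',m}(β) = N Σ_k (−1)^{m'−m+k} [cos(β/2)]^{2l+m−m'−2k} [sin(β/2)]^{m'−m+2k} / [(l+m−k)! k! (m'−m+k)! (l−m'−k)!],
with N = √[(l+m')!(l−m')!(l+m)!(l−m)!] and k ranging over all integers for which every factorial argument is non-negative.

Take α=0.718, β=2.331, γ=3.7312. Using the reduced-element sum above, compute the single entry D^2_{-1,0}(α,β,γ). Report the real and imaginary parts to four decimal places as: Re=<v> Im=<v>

Re=-0.4606 Im=-0.4024

D^2_{-1,0}(0.7180,2.3310,3.7312) = e^{-i·-1·0.7180}·d^2_{-1,0}(2.3310)·e^{-i·0·3.7312}. Compute d first:
With c≡cos(β/2)=0.394291 and s≡sin(β/2)=0.918986, N=[1·6·2·2]^{1/2}=4.898979
k: max(0,(0)−(-1))=1 … min(2+(0),2−(-1))=2
  k=1: (−1)^0·4.8990/(2)·0.3943^3·0.9190^1 = +0.137986
  k=2: (−1)^1·4.8990/(2)·0.3943^1·0.9190^3 = -0.749581
d^2_{-1,0}(2.3310) = +0.137986 -0.749581 = -0.611595
Phases: e^{-i·(-1)·0.7180}=+0.753123+0.657880i, e^{-i·(0)·3.7312}=+1.000000+0.000000i ⇒ D=-0.460606-0.402356i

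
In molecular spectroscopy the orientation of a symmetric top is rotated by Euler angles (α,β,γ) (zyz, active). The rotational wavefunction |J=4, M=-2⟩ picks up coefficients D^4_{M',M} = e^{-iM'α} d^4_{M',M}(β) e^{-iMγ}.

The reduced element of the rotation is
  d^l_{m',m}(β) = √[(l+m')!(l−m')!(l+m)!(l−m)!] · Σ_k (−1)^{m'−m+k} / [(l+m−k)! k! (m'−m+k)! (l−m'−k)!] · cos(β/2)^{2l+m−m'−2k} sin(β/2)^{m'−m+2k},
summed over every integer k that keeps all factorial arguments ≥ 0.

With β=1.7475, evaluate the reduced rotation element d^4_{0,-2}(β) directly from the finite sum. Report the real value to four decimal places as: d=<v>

d=-0.3002

d^4_{0,-2}(β=1.7475) via the finite sum:
Half-angle: c=0.641956, s=0.766742. N=√(24·24·2·720)=910.735966
Admissible k: 0..2 (factorial args all ≥0)
  k=0: (−1)^2·910.7360/(96)·0.6420^6·0.7667^2 = +0.390346
  k=1: (−1)^3·910.7360/(36)·0.6420^4·0.7667^4 = -1.484932
  k=2: (−1)^4·910.7360/(96)·0.6420^2·0.7667^6 = +0.794376
d^4_{0,-2}(1.7475) = +0.390346 -1.484932 +0.794376 = -0.300211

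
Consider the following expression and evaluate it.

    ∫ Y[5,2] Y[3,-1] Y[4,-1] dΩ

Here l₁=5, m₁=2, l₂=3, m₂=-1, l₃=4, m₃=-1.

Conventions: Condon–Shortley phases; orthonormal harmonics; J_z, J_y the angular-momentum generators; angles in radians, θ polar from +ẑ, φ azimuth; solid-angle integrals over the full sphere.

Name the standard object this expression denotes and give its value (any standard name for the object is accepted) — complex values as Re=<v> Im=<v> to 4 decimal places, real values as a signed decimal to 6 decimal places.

Gaunt coefficient, +0.148044

This is a Gaunt coefficient — the integral of a triple product of spherical harmonics over the sphere.
Checks pass: Σm=0; 12 even; l₃=4∈[2,8].
(2·5+1)(2·3+1)(2·4+1) = 693
Δ: 4! 6! 2! / 13! → 1/180180
sum: t=1:−1/576 t=2:+1/144 t=3:−1/576 = 1/288
3j²(5 3 4; 0 0 0) = Δ·Π!·Σ² = 20/1001  (sign +1)
sum: t=0:+1/1728 t=1:−1/288 t=2:+1/960 = -1/540
3j²(5 3 4; 2 -1 -1) = Δ·Π!·Σ² = 128/6435  (sign +1)
combine: 4πI² = 693·20/1001·128/6435 = 512/1859
take √, sign +1: I = 0.14804384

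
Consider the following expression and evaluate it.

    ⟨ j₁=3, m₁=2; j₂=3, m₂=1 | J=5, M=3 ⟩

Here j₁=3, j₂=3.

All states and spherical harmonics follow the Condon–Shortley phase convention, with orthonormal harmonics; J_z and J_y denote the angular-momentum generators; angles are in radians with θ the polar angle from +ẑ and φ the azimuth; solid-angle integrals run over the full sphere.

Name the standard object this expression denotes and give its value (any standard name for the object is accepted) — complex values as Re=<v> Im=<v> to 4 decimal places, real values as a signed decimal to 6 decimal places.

Clebsch–Gordan coefficient, +√(1/6) ≈ +0.408248

This is a Clebsch–Gordan (vector-coupling) coefficient.
√[11·1!5!5!/12! · 5!1!4!2!8!2!] = √(153600)
  +(−1)^0/∏(0,1,1,4,4,1)! = 1/576  (running 1/576)
  +(−1)^1/∏(1,0,0,3,5,2)! = -1/1440  (running 1/960)
⟨..|..⟩ = √(153600)·(1/960) = +0.408248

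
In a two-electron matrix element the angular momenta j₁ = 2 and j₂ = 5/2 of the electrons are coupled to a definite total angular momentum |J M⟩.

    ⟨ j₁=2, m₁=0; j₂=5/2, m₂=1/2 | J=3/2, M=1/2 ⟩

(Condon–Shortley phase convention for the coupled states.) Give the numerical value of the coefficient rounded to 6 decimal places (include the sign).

j₁+j₂−J=3  J+j₁−j₂=1  J−j₁+j₂=2  j₁+j₂+J+1=7
(j₁±m₁, j₂±m₂, J±M) = (2,2,3,2,2,1)
P² = 32/35
sum k=1..2:
  [1] −1/4 = -1/4
  [2] +1/2 = 1/2
S = 1/4
C² = P²·S² = 2/35 ; C = +0.239046

+0.239046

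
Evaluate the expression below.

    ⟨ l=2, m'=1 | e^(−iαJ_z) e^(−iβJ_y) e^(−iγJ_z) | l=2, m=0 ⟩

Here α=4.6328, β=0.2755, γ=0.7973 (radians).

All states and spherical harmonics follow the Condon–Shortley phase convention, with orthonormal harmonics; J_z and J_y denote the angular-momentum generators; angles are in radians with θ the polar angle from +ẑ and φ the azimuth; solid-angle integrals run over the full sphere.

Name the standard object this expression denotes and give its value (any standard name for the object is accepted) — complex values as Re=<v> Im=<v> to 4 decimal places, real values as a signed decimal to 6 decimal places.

Wigner D-matrix element, Re=0.0255 Im=-0.3196

This is a Wigner D-matrix element — the rotation-matrix element ⟨l m'| R(α,β,γ) |l m⟩ in the angular-momentum basis.
D^2_{1,0}(4.6328,0.2755,0.7973) = e^{-i·1·4.6328}·d^2_{1,0}(0.2755)·e^{-i·0·0.7973}. Compute d first:
c=cos(0.275500/2)=0.990527, s=sin(0.275500/2)=0.137315; N=√[6·1·2·2]=4.898979
The bounds max(0,m−m')=0 and min(l+m,l−m')=1 give 2 terms
  k=0: (−1)^1·4.8990/(2)·0.9905^3·0.1373^1 = -0.326883
  k=1: (−1)^2·4.8990/(2)·0.9905^1·0.1373^3 = +0.006282
d^2_{1,0}(0.2755) = -0.326883 +0.006282 = -0.320601
D = (-0.079505+0.996834i)·(-0.320601)·(+1.000000+0.000000i) = +0.025489-0.319586i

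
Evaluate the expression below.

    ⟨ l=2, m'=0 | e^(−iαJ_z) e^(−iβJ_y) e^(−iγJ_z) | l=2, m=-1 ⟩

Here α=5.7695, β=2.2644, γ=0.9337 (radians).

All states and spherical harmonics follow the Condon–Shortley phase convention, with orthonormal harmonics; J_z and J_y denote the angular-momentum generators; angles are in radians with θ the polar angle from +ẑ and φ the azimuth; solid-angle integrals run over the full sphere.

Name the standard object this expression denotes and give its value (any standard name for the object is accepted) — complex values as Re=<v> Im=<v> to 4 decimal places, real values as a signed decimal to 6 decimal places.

Wigner D-matrix element, Re=0.3582 Im=0.4840

This is a Wigner D-matrix element — the rotation-matrix element ⟨l m'| R(α,β,γ) |l m⟩ in the angular-momentum basis.
First d^2_{0,-1}(β=2.2644), then the phase factors e^{-i(0)α} and e^{-i(-1)γ}:
c=cos(2.264400/2)=0.424669, s=sin(2.264400/2)=0.905349; N=√[2·2·1·6]=4.898979
k∈{0,1} keeps every argument non-negative
  k=0: (−1)^1·4.8990/(2)·0.4247^3·0.9053^1 = -0.169841
  k=1: (−1)^2·4.8990/(2)·0.4247^1·0.9053^3 = +0.771923
d^2_{0,-1}(2.2644) = -0.169841 +0.771923 = +0.602081
D = (+1.000000+0.000000i)·(+0.602081)·(+0.594864+0.803826i) = +0.358156+0.483969i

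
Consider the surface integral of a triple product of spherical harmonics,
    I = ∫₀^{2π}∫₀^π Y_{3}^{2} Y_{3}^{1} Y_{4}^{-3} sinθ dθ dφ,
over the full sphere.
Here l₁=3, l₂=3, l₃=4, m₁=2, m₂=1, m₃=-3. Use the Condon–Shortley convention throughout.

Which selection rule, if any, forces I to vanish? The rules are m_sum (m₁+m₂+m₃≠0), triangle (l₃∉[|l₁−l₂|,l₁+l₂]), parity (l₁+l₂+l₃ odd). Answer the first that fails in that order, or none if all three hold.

none

azimuthal sum: 2 + 1 − 3 = 0  ✓
0 ≤ 4 ≤ 6 (triangle on l)  ✓
L = 3 + 3 + 4 = 10 (even)  ✓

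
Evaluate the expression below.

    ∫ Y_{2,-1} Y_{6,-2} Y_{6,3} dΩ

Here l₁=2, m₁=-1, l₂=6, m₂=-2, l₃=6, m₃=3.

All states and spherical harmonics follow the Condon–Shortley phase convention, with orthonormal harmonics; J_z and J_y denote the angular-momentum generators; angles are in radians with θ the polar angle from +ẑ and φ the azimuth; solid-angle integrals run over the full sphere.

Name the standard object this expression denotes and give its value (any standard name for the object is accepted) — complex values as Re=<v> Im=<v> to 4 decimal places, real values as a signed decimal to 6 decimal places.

This is a Gaunt coefficient — the integral of a triple product of spherical harmonics over the sphere.
Rules hold: Σm=0, L=14 even, 4≤6≤8.
N = 5·13·13 = 845
Δ = 2!·2!·10!/15! = 1/90090
Racah Σ t=0..2: t=0:+1/69120 t=1:−1/14400 t=2:+1/69120 = -7/172800
⇒ 3j(2 6 6; 0 0 0)² = 14/715, sgn -1
Racah Σ t=1..2: t=1:−1/60480 t=2:+1/161280 = -1/96768
⇒ 3j(2 6 6; -1 -2 3)² = 15/1001, sgn +1
4πI² = N·(3j₀)²·(3jₘ)² = 30/121
I = -1·√(0.247934/4π) = -0.14046335

Gaunt coefficient, -0.140463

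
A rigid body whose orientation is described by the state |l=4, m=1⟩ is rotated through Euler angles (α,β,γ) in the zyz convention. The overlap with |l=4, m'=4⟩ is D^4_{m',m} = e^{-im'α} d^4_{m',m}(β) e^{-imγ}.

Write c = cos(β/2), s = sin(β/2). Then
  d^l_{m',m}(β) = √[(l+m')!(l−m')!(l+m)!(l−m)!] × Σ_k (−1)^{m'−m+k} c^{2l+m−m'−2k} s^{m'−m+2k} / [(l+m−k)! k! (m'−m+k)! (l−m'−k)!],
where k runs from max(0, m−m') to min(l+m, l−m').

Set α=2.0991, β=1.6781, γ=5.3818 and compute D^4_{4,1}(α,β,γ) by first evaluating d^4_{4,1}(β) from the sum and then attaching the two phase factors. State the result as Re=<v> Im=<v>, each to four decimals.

First d^4_{4,1}(β=1.6781), then the phase factors e^{-i(4)α} and e^{-i(1)γ}:
Half-angle: c=0.668170, s=0.744009. N=√(40320·1·120·6)=5387.986637
Admissible k: 0..0 (factorial args all ≥0)
  k=0: (−1)^3·5387.9866/(720)·0.6682^5·0.7440^3 = -0.410452
d^4_{4,1}(1.6781) = -0.410452
D = (-0.516209-0.856463i)·(-0.410452)·(+0.620524+0.784187i) = -0.144195+0.384290i

Re=-0.1442 Im=0.3843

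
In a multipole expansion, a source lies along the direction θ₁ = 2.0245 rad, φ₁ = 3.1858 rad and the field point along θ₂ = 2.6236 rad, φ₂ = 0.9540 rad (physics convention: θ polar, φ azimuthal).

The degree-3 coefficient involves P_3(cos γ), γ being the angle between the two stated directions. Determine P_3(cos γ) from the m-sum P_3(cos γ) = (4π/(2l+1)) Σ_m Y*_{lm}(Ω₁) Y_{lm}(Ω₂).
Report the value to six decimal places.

Addition theorem: P_3(cos γ) = (4π/7) Σ_m Y*_{lm}(Ω₁) Y_{lm}(Ω₂), m = −3…3:
  term(m=-3) = (0.014059, 0.006148)   from Y*(Ω₁)=(-0.300311, -0.040063), Y(Ω₂)=(-0.048679, -0.013976)
  term(m=-2) = (-0.019397, -0.076350)   from Y*(Ω₁)=(-0.360470, -0.031954), Y(Ω₂)=(0.072020, 0.205423)
  term(m=-1) = (0.003125, -0.004018)   from Y*(Ω₁)=(0.011456, 0.000507), Y(Ω₂)=(0.256776, -0.362124)
  term(m=+0) = (-0.083733, 0.000000)   from Y*(Ω₁)=(0.333581, -0.000000), Y(Ω₂)=(-0.251011, 0.000000)
  term(m=+1) = (0.003125, 0.004018)   from Y*(Ω₁)=(-0.011456, 0.000507), Y(Ω₂)=(-0.256776, -0.362124)
  term(m=+2) = (-0.019397, 0.076350)   from Y*(Ω₁)=(-0.360470, 0.031954), Y(Ω₂)=(0.072020, -0.205423)
  term(m=+3) = (0.014059, -0.006148)   from Y*(Ω₁)=(0.300311, -0.040063), Y(Ω₂)=(0.048679, -0.013976)
Accumulated sum (-0.088158, 0.000000); after 4π/(2l+1) scaling, (-0.158261, 0.000000) ⇒ P_3 = -0.158261

-0.158261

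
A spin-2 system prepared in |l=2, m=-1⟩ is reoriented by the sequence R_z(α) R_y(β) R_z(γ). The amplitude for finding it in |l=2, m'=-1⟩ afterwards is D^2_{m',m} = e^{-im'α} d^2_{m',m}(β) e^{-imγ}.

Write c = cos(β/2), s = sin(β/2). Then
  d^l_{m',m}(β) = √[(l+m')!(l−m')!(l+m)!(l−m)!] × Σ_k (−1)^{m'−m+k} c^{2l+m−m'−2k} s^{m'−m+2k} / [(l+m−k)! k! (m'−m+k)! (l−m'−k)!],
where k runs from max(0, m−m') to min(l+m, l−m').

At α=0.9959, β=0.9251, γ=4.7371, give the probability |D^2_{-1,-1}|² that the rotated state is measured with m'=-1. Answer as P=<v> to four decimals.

D^2_{-1,-1}(0.9959,0.9251,4.7371) = e^{-i·-1·0.9959}·d^2_{-1,-1}(0.9251)·e^{-i·-1·4.7371}. Compute d first:
With c≡cos(β/2)=0.894918 and s≡sin(β/2)=0.446232, N=[1·6·1·6]^{1/2}=6.000000
k∈{0,1} keeps every argument non-negative
  k=0: (−1)^0·6.0000/(6)·0.8949^4·0.4462^0 = +0.641405
  k=1: (−1)^1·6.0000/(2)·0.8949^2·0.4462^2 = -0.478418
d^2_{-1,-1}(0.9251) = +0.641405 -0.478418 = +0.162986
|D^2_{-1,-1}|² = |d^2_{-1,-1}(β)|² = (+0.162986)² = 0.026564 (the z-rotation phases have unit modulus)

P=0.0266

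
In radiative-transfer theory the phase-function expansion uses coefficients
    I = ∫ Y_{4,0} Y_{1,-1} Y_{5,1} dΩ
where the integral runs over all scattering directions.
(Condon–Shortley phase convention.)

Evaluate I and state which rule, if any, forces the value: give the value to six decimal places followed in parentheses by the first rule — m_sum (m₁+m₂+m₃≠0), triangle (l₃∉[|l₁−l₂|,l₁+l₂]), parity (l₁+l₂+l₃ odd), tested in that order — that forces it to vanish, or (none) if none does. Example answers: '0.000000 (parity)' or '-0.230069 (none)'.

-0.190188 (none)

Checks pass: Σm=0; 10 even; l₃=5∈[3,5].
(2·4+1)(2·1+1)(2·5+1) = 297
Δ: 0! 8! 2! / 11! → 1/495
sum: t=0:+1/576 = 1/576
3j²(4 1 5; 0 0 0) = Δ·Π!·Σ² = 5/99  (sign -1)
sum: t=0:+1/1152 = 1/1152
3j²(4 1 5; 0 -1 1) = Δ·Π!·Σ² = 1/33  (sign +1)
combine: 4πI² = 297·5/99·1/33 = 5/11
take √, sign -1: I = -0.19018827
No selection rule forces the value: the integral is nonzero (none).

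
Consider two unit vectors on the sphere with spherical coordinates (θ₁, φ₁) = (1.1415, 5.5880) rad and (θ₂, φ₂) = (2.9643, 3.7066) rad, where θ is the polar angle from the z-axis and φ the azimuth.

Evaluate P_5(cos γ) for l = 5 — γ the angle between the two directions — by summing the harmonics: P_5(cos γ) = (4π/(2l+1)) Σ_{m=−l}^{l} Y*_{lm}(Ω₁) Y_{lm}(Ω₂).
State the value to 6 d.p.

Expand P_5 via completeness: Σ_{m} conj(Y_{5,m}) at Ω₁ times Y_{5,m} at Ω₂ —
  [-5]  conj(Y_{5,-5})(Ω₁) = (-0.272484, 0.094654) ; Y_{5,-5}(Ω₂) = (0.000075, 0.000025) ; Δ = (-0.000023, 0.000000)
  [-4]  conj(Y_{5,-4})(Ω₁) = (-0.390674, -0.147431) ; Y_{5,-4}(Ω₂) = (0.000889, 0.001079) ; Δ = (-0.000188, -0.000552)
  [-3]  conj(Y_{5,-3})(Ω₁) = (-0.071600, -0.126586) ; Y_{5,-3}(Ω₂) = (0.001815, 0.014538) ; Δ = (0.001710, -0.001271)
  [-2]  conj(Y_{5,-2})(Ω₁) = (-0.050261, 0.275540) ; Y_{5,-2}(Ω₂) = (-0.042211, 0.089480) ; Δ = (-0.022534, -0.016128)
  [-1]  conj(Y_{5,-1})(Ω₁) = (-0.177828, 0.148325) ; Y_{5,-1}(Ω₂) = (-0.341081, 0.216227) ; Δ = (0.028582, -0.089042)
  [+0]  conj(Y_{5,0})(Ω₁) = (0.231882, -0.000000) ; Y_{5,0}(Ω₂) = (-0.727435, 0.000000) ; Δ = (-0.168679, 0.000000)
  [+1]  conj(Y_{5,1})(Ω₁) = (0.177828, 0.148325) ; Y_{5,1}(Ω₂) = (0.341081, 0.216227) ; Δ = (0.028582, 0.089042)
  [+2]  conj(Y_{5,2})(Ω₁) = (-0.050261, -0.275540) ; Y_{5,2}(Ω₂) = (-0.042211, -0.089480) ; Δ = (-0.022534, 0.016128)
  [+3]  conj(Y_{5,3})(Ω₁) = (0.071600, -0.126586) ; Y_{5,3}(Ω₂) = (-0.001815, 0.014538) ; Δ = (0.001710, 0.001271)
  [+4]  conj(Y_{5,4})(Ω₁) = (-0.390674, 0.147431) ; Y_{5,4}(Ω₂) = (0.000889, -0.001079) ; Δ = (-0.000188, 0.000552)
  [+5]  conj(Y_{5,5})(Ω₁) = (0.272484, 0.094654) ; Y_{5,5}(Ω₂) = (-0.000075, 0.000025) ; Δ = (-0.000023, -0.000000)
Σ over m = (-0.153585, 0.000000); ×(4π/11) → (-0.175455, 0.000000). Real part: -0.175455

-0.175455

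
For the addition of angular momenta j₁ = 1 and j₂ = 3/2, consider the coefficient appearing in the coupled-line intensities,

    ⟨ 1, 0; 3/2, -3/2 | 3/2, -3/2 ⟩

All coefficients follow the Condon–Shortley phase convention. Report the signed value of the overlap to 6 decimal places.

+0.774597

triangle: 1!*1!*2!/5! = 2/120
(j±m)!: 1!*1!*0!*3!*0!*3! = 36
prefactor² = (2J+1)*Δ*N² = 12/5
  k=0: +1/(0!*1!*1!*0!*0!*2!) = 1/2
Σ = 1/2  ⇒  CG² = 12/5*(1/2)² = 3/5
CG = +√(3/5) = +0.774597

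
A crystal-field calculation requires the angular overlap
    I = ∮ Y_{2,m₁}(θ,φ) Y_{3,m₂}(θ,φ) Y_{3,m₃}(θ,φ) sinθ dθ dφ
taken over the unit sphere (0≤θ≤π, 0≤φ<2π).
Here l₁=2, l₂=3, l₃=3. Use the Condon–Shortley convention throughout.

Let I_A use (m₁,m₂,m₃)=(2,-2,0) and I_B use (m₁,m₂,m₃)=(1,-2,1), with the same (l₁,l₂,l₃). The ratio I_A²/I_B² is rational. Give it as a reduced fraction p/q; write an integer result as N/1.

l's match ⇒ only the (l;m) 3-j factors differ between A and B.
A: triangle coeff Δ(2,3,3) = 1/3780; Σ_t [0,0]: t=0:+1/24 = 1/24; (3j)²=1/21 [(2 3 3; 2 -2 0)], sign=-1
B: triangle coeff Δ(2,3,3) = 1/3780; Σ_t [0,1]: t=0:+1/12 t=1:−1/48 = 1/16; (3j)²=1/28 [(2 3 3; 1 -2 1)], sign=+1
I_A²/I_B² = (1/21)/(1/28) = 4/3

4/3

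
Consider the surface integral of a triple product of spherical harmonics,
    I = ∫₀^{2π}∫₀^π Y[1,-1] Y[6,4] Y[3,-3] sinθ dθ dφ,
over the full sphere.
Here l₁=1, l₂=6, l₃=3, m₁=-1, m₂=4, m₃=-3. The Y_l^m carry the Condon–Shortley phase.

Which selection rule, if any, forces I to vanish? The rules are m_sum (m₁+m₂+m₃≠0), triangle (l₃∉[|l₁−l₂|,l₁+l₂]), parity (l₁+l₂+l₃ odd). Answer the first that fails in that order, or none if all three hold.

m₁+m₂+m₃ = -1 + 4 − 3 = 0  ✓
triangle: need |l₁−l₂| ≤ l₃ ≤ l₁+l₂ = [5,7]; l₃=3 is outside  ✗
parity: l₁+l₂+l₃ = 10 is even

triangle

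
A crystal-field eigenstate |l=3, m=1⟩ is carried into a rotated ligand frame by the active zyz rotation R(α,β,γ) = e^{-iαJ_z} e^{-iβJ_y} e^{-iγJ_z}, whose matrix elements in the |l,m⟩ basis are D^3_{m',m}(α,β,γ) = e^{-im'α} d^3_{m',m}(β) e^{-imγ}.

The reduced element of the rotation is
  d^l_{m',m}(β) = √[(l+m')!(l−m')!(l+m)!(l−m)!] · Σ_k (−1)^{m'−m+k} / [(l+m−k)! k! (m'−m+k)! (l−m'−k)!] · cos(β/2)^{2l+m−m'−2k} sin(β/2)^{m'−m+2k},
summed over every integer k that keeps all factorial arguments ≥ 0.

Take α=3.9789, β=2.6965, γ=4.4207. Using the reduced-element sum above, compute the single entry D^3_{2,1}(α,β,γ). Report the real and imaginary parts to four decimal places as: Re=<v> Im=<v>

Re=0.0604 Im=0.0115

Split into d^3_{2,1}(β=2.6965) × two z-phases.
c=cos(2.696500/2)=0.220714, s=sin(2.696500/2)=0.975339; N=√[120·1·24·2]=75.894664
Admissible k: 0..1 (factorial args all ≥0)
  k=0: (−1)^1·75.8947/(24)·0.2207^5·0.9753^1 = -0.001615
  k=1: (−1)^2·75.8947/(12)·0.2207^3·0.9753^3 = +0.063094
d^3_{2,1}(2.6965) = -0.001615 +0.063094 = +0.061478
Phases: e^{-i·(2)·3.9789}=-0.103632-0.994616i, e^{-i·(1)·4.4207}=-0.287570+0.957760i ⇒ D=+0.060396+0.011482i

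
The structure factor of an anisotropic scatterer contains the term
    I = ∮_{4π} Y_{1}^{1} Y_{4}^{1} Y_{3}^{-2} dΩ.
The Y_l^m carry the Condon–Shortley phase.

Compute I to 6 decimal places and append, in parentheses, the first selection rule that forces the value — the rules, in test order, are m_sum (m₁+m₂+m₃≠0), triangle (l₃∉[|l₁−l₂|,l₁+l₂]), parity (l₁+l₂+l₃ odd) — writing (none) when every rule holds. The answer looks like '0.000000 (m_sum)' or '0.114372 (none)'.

m-sum 0 ✓  L=8 even ✓  3≤3≤5 ✓
Π(2lᵢ+1) = 3×9×7 = 189
triangle coeff Δ(1,4,3) = 1/252
Σ_t [1,1]: t=1:−1/36 = -1/36
(3j)²=4/63 [(1 4 3; 0 0 0)], sign=+1
Σ_t [0,0]: t=0:+1/240 = 1/240
(3j)²=1/84 [(1 4 3; 1 1 -2)], sign=-1
⇒ 4πI² = 1/7
I = (-1)√(1/7/(4π)) = -0.10662181
No selection rule forces the value: the integral is nonzero (none).

-0.106622 (none)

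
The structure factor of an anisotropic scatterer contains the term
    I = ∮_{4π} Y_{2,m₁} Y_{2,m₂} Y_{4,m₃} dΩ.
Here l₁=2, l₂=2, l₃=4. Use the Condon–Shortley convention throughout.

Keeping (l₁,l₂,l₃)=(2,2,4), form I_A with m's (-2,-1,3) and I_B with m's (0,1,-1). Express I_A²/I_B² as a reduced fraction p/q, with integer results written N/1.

7/6

l's match ⇒ only the (l;m) 3-j factors differ between A and B.
A: triangle coeff Δ(2,2,4) = 1/630; Σ_t [0,0]: t=0:+1/144 = 1/144; (3j)²=1/18 [(2 2 4; -2 -1 3)], sign=-1
B: triangle coeff Δ(2,2,4) = 1/630; Σ_t [0,0]: t=0:+1/24 = 1/24; (3j)²=1/21 [(2 2 4; 0 1 -1)], sign=-1
I_A²/I_B² = (1/18)/(1/21) = 7/6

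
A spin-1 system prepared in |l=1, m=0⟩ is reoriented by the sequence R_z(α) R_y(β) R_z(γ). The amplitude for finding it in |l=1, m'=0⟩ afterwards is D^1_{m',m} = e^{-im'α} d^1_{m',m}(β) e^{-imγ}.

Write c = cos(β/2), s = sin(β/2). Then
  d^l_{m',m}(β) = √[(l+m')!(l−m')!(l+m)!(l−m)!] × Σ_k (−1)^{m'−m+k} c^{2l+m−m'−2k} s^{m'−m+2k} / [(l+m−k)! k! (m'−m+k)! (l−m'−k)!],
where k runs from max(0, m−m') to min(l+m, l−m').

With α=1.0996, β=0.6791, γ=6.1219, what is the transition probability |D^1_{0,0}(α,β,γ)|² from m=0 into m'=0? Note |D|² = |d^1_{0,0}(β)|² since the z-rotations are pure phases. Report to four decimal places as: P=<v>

Split into d^1_{0,0}(β=0.6791) × two z-phases.
c=cos(0.679100/2)=0.942905, s=sin(0.679100/2)=0.333063; N=√[1·1·1·1]=1.000000
k: max(0,(0)−(0))=0 … min(1+(0),1−(0))=1
  k=0: (−1)^0·1.0000/(1)·0.9429^2·0.3331^0 = +0.889069
  k=1: (−1)^1·1.0000/(1)·0.9429^0·0.3331^2 = -0.110931
d^1_{0,0}(0.6791) = +0.889069 -0.110931 = +0.778138
|D^1_{0,0}|² = |d^1_{0,0}(β)|² = (+0.778138)² = 0.605499 (the z-rotation phases have unit modulus)

P=0.6055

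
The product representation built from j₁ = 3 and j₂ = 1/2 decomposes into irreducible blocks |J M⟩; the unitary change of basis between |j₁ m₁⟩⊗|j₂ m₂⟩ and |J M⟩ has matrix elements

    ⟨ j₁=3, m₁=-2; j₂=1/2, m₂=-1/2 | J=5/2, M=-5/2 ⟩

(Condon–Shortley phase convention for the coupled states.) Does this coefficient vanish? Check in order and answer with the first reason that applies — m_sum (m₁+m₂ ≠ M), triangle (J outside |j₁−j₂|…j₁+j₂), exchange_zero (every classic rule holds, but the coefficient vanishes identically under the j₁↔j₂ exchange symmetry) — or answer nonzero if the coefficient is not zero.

m-sum: m₁+m₂ = -2+(-1/2) = -5/2, M = -5/2  ✓
triangle: |j₁−j₂| = 5/2 ≤ J = 5/2 ≤ j₁+j₂ = 7/2  ✓
exchange: j₁≠j₂ or m₁≠m₂ — the exchange symmetry imposes no constraint here
value check: CG = +√(1/7) = +0.377964 ≠ 0

nonzero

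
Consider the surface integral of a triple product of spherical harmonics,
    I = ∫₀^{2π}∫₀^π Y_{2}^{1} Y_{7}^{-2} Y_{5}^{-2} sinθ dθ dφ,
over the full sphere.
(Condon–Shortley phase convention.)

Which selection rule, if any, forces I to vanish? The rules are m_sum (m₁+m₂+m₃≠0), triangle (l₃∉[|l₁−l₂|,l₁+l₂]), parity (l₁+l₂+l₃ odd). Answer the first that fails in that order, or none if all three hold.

m_sum

Σmᵢ = -3  ✗
l₃∈[|l₁−l₂|,l₁+l₂]=[5,9], have l₃=5
Σlᵢ = 14 ⇒ even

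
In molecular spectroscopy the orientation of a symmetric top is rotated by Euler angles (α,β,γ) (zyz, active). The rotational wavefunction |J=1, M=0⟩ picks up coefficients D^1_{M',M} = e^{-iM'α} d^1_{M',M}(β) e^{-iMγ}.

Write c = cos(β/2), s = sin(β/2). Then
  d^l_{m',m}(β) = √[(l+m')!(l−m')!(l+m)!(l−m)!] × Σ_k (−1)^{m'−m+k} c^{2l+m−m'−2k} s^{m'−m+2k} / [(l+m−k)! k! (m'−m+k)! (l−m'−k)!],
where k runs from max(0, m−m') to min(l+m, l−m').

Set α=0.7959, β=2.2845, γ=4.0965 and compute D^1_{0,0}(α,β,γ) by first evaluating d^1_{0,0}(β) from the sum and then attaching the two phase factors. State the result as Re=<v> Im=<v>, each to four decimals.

First d^1_{0,0}(β=2.2845), then the phase factors e^{-i(0)α} and e^{-i(0)γ}:
With c≡cos(β/2)=0.415549 and s≡sin(β/2)=0.909571, N=[1·1·1·1]^{1/2}=1.000000
k∈{0,1} keeps every argument non-negative
  k=0: (−1)^0·1.0000/(1)·0.4155^2·0.9096^0 = +0.172681
  k=1: (−1)^1·1.0000/(1)·0.4155^0·0.9096^2 = -0.827319
d^1_{0,0}(2.2845) = +0.172681 -0.827319 = -0.654638
Phases: e^{-i·(0)·0.7959}=+1.000000+0.000000i, e^{-i·(0)·4.0965}=+1.000000+0.000000i ⇒ D=-0.654638+0.000000i

Re=-0.6546 Im=0.0000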